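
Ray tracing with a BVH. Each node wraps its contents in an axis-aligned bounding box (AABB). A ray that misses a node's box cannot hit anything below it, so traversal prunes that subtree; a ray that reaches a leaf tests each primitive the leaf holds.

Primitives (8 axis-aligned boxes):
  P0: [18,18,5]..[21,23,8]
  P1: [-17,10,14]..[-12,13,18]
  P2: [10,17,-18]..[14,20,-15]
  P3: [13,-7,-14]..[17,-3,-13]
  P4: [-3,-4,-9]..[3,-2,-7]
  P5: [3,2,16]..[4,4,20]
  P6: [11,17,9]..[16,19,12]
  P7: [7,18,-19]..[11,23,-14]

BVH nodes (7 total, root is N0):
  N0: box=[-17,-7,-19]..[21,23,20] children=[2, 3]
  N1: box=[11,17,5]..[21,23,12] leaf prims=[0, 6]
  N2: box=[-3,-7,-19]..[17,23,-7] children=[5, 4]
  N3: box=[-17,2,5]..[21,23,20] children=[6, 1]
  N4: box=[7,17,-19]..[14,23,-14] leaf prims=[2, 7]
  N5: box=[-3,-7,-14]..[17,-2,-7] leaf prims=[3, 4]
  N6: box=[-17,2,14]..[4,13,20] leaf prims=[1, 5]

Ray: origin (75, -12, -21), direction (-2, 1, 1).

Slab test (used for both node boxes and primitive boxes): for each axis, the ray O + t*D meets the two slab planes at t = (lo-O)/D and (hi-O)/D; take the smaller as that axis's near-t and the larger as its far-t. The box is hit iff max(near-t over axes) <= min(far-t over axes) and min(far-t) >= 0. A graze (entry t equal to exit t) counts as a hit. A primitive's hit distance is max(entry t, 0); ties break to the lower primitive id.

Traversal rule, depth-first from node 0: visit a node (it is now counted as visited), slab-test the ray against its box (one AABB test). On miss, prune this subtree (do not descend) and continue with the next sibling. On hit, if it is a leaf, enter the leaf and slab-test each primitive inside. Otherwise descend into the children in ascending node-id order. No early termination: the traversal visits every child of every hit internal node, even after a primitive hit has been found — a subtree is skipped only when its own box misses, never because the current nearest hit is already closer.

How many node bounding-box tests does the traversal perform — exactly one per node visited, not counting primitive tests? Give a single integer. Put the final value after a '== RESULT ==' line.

Trace the traversal:
N0 x:[27,46] y:[5,35] z:[2,41] -> hit [27,35], descend [2, 3]
  N2 x:[29,39] y:[5,35] z:[2,14] -> miss, prune
  N3 x:[27,46] y:[14,35] z:[26,41] -> hit [27,35], descend [1, 6]
    N1 x:[27,32] y:[29,35] z:[26,33] -> hit [29,32] leaf, test {P0(miss), P6@t=30}
    N6 x:[71/2,46] y:[14,25] z:[35,41] -> miss, prune

order=[0, 2, 3, 1, 6]  |boxes|=5  |leaves|=1  hit=P6

== RESULT ==
5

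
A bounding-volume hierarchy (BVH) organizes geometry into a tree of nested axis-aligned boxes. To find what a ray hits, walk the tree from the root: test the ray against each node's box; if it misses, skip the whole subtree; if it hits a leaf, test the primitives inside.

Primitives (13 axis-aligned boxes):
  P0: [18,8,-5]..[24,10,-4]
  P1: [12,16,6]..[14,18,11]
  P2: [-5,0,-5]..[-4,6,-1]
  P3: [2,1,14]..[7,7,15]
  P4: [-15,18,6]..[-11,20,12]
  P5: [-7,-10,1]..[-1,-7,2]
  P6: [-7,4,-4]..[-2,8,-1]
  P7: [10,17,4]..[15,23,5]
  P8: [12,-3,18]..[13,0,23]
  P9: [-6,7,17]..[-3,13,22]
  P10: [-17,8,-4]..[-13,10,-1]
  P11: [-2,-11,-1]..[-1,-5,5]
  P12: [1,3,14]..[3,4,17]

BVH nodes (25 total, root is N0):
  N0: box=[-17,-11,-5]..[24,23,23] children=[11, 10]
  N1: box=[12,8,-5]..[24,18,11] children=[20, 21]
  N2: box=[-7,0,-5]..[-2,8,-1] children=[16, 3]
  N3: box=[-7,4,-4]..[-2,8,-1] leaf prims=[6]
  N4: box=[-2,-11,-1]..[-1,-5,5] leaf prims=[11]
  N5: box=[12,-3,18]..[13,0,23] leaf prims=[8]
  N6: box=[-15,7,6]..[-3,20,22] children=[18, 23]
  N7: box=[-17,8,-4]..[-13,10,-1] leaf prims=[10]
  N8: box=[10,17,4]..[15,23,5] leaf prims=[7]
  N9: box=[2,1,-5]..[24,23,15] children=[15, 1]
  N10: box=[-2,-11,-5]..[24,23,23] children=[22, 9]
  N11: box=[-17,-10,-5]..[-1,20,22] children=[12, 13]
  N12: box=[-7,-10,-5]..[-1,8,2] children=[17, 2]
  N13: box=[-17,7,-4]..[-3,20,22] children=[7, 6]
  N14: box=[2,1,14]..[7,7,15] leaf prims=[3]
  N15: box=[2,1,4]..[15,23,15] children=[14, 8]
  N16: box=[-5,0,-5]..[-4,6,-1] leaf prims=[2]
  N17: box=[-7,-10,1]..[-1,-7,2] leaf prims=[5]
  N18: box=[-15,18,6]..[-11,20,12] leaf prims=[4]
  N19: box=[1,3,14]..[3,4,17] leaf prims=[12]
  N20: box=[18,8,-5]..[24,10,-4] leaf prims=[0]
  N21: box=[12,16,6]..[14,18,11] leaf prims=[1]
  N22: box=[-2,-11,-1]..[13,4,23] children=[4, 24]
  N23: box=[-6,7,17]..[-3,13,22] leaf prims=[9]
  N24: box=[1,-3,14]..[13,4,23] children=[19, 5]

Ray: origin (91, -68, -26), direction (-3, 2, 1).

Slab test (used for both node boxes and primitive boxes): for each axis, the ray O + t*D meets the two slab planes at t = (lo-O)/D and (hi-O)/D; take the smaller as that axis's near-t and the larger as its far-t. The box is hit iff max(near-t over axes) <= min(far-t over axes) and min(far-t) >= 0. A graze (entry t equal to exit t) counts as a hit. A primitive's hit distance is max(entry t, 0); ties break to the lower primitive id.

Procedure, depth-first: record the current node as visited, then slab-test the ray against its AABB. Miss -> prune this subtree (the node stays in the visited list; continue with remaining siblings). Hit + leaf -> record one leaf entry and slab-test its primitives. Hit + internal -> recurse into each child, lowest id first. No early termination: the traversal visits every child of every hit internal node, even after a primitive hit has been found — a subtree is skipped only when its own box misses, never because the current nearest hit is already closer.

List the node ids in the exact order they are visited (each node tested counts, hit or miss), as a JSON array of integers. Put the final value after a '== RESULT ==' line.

Traverse from the root:
N0 x:[67/3,36] y:[57/2,91/2] z:[21,49] -> hit [57/2,36], descend [10, 11]
  N10 x:[67/3,31] y:[57/2,91/2] z:[21,49] -> hit [57/2,31], descend [9, 22]
    N9 x:[67/3,89/3] y:[69/2,91/2] z:[21,41] -> miss, prune
    N22 x:[26,31] y:[57/2,36] z:[25,49] -> hit [57/2,31], descend [4, 24]
      N4 x:[92/3,31] y:[57/2,63/2] z:[25,31] -> hit [92/3,31] leaf, test {P11@t=92/3}
      N24 x:[26,30] y:[65/2,36] z:[40,49] -> miss, prune
  N11 x:[92/3,36] y:[29,44] z:[21,48] -> hit [92/3,36], descend [12, 13]
    N12 x:[92/3,98/3] y:[29,38] z:[21,28] -> miss, prune
    N13 x:[94/3,36] y:[75/2,44] z:[22,48] -> miss, prune

order=[0, 10, 9, 22, 4, 24, 11, 12, 13]  |boxes|=9  |leaves|=1  hit=P11

== RESULT ==
[0, 10, 9, 22, 4, 24, 11, 12, 13]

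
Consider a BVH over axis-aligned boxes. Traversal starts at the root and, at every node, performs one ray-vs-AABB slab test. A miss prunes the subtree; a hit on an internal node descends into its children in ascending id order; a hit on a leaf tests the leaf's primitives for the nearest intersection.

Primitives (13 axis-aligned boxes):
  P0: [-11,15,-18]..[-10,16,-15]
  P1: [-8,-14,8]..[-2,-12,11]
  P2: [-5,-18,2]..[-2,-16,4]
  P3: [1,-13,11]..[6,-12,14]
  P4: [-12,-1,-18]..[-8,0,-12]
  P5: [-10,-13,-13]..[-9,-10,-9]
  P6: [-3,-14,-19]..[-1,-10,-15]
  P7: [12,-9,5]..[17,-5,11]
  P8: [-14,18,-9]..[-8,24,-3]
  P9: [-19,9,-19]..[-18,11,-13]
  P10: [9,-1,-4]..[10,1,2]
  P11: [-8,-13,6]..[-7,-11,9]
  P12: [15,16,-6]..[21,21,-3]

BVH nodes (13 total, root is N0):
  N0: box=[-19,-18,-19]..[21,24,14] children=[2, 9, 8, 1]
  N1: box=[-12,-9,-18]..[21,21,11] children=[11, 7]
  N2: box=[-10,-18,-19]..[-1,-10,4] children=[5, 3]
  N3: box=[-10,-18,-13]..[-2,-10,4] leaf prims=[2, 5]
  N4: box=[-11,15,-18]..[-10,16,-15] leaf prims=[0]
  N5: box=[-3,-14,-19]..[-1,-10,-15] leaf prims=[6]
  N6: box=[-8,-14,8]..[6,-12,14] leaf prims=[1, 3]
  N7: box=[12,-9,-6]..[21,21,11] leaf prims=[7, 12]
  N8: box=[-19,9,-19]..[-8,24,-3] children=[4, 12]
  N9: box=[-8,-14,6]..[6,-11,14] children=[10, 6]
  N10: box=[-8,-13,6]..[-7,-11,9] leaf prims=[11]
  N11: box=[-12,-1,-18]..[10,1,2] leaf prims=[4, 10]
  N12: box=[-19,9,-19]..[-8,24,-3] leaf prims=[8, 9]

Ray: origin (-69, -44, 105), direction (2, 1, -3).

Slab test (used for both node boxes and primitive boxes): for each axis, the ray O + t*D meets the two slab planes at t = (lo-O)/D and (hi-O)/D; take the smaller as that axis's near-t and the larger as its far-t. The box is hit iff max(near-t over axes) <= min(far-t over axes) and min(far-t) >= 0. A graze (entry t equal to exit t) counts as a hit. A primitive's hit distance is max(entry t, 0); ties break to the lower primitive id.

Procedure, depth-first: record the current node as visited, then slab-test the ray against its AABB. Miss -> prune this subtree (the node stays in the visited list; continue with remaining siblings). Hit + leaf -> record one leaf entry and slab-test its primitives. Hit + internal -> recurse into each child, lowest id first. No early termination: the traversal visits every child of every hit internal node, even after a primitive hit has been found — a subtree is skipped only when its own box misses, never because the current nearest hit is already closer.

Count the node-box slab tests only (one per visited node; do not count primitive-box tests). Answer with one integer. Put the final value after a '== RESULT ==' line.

Traverse from the root:
N0 x:[25,45] y:[26,68] z:[91/3,124/3] -> hit [91/3,124/3], descend [1, 2, 8, 9]
  N1 x:[57/2,45] y:[35,65] z:[94/3,41] -> hit [35,41], descend [7, 11]
    N7 x:[81/2,45] y:[35,65] z:[94/3,37] -> miss, prune
    N11 x:[57/2,79/2] y:[43,45] z:[103/3,41] -> miss, prune
  N2 x:[59/2,34] y:[26,34] z:[101/3,124/3] -> hit [101/3,34], descend [3, 5]
    N3 x:[59/2,67/2] y:[26,34] z:[101/3,118/3] -> miss, prune
    N5 x:[33,34] y:[30,34] z:[40,124/3] -> miss, prune
  N8 x:[25,61/2] y:[53,68] z:[36,124/3] -> miss, prune
  N9 x:[61/2,75/2] y:[30,33] z:[91/3,33] -> hit [61/2,33], descend [6, 10]
    N6 x:[61/2,75/2] y:[30,32] z:[91/3,97/3] -> hit [61/2,32] leaf, test {P1@t=94/3, P3(miss)}
    N10 x:[61/2,31] y:[31,33] z:[32,33] -> miss, prune

11 AABB tests over nodes [0, 1, 7, 11, 2, 3, 5, 8, 9, 6, 10]; 1 leaf entered; closest P1.

== RESULT ==
11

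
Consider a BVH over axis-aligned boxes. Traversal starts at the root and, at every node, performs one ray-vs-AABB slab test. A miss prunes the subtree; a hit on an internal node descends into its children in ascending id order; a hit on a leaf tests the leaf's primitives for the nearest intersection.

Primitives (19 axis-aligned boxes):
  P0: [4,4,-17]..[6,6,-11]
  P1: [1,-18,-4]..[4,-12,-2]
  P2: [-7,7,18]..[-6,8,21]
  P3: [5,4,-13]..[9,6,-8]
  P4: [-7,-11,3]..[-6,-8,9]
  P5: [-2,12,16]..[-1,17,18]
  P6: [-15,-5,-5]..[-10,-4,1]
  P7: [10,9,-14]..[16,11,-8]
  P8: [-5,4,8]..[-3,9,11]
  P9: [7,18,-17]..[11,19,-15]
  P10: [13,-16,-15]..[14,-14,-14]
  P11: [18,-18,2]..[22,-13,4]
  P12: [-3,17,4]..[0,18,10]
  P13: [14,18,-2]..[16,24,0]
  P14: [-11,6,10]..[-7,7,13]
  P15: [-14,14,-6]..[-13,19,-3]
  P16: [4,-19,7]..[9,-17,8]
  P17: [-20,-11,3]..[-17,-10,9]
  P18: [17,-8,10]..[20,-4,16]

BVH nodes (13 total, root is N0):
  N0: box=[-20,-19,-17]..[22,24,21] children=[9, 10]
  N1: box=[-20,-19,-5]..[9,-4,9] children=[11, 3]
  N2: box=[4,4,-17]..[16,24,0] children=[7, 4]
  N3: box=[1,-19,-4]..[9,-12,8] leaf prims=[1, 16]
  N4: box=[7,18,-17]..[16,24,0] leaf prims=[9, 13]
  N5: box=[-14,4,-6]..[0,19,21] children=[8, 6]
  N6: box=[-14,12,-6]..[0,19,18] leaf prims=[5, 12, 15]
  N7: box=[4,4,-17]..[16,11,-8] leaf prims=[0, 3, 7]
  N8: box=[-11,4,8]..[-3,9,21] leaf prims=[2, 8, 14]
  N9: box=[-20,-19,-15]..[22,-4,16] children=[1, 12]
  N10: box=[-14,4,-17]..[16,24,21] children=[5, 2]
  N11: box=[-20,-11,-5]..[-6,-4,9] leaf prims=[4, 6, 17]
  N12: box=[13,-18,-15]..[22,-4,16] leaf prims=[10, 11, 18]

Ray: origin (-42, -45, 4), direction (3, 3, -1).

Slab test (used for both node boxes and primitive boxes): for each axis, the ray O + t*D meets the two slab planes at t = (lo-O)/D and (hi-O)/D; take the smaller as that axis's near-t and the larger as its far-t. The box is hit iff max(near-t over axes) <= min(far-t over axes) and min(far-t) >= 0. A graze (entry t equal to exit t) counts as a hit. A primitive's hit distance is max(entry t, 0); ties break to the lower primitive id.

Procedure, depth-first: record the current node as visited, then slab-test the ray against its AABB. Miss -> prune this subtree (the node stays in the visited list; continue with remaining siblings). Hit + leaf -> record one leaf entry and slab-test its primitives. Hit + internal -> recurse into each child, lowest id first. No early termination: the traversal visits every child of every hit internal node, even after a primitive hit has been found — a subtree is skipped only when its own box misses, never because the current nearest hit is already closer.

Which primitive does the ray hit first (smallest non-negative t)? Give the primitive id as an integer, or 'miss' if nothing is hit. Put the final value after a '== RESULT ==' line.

Trace the traversal:
N0 x:[22/3,64/3] y:[26/3,23] z:[-17,21] -> hit [26/3,21], descend [9, 10]
  N9 x:[22/3,64/3] y:[26/3,41/3] z:[-12,19] -> hit [26/3,41/3], descend [1, 12]
    N1 x:[22/3,17] y:[26/3,41/3] z:[-5,9] -> hit [26/3,9], descend [3, 11]
      N3 x:[43/3,17] y:[26/3,11] z:[-4,8] -> miss, prune
      N11 x:[22/3,12] y:[34/3,41/3] z:[-5,9] -> miss, prune
    N12 x:[55/3,64/3] y:[9,41/3] z:[-12,19] -> miss, prune
  N10 x:[28/3,58/3] y:[49/3,23] z:[-17,21] -> hit [49/3,58/3], descend [2, 5]
    N2 x:[46/3,58/3] y:[49/3,23] z:[4,21] -> hit [49/3,58/3], descend [4, 7]
      N4 x:[49/3,58/3] y:[21,23] z:[4,21] -> miss, prune
      N7 x:[46/3,58/3] y:[49/3,56/3] z:[12,21] -> hit [49/3,56/3] leaf, test {P0(miss), P3@t=49/3, P7@t=18}
    N5 x:[28/3,14] y:[49/3,64/3] z:[-17,10] -> miss, prune

order=[0, 9, 1, 3, 11, 12, 10, 2, 4, 7, 5]  |boxes|=11  |leaves|=1  hit=P3

== RESULT ==
3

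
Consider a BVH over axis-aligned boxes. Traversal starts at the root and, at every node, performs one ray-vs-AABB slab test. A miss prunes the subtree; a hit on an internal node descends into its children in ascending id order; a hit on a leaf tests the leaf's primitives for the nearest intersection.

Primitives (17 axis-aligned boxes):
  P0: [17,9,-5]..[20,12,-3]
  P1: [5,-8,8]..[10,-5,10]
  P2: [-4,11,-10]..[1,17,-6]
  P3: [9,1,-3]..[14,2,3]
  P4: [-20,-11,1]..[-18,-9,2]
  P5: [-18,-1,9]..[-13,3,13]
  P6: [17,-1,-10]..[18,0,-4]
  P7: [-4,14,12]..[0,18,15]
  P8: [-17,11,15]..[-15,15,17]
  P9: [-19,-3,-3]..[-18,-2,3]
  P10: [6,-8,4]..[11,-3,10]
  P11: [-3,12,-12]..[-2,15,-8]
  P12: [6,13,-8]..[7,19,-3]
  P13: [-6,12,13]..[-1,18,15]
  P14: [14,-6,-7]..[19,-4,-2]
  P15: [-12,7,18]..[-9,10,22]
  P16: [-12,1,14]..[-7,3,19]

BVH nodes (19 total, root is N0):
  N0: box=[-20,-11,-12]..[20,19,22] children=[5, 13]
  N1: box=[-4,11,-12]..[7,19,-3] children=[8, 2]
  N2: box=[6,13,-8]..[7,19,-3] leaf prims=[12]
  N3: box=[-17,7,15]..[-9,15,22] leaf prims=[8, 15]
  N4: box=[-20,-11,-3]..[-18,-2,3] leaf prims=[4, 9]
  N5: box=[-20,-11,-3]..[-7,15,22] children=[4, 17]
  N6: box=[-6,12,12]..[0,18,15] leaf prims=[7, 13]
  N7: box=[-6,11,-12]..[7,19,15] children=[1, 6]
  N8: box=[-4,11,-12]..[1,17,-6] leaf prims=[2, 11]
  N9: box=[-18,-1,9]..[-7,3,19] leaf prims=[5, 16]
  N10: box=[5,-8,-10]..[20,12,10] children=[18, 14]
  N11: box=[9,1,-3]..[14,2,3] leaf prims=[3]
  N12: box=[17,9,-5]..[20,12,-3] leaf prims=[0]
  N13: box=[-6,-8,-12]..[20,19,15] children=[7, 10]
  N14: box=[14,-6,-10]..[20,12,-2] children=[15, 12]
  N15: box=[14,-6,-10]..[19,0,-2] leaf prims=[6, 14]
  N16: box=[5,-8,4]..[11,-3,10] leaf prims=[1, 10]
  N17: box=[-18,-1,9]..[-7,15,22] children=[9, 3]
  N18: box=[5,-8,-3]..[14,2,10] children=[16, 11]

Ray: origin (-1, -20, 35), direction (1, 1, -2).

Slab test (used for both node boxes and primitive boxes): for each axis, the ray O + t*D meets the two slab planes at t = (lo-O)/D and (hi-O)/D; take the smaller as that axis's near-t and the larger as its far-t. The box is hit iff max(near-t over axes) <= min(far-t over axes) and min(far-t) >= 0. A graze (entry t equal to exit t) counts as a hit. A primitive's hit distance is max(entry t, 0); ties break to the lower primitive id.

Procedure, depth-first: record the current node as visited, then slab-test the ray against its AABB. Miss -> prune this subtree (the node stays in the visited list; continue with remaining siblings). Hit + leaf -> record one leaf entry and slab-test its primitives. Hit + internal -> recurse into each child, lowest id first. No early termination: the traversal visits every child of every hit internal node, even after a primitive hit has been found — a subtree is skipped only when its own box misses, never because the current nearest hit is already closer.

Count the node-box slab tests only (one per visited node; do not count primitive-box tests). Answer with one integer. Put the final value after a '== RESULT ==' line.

Trace the traversal:
N0 x:[-19,21] y:[9,39] z:[13/2,47/2] -> hit [9,21], descend [5, 13]
  N5 x:[-19,-6] y:[9,35] z:[13/2,19] -> miss, prune
  N13 x:[-5,21] y:[12,39] z:[10,47/2] -> hit [12,21], descend [7, 10]
    N7 x:[-5,8] y:[31,39] z:[10,47/2] -> miss, prune
    N10 x:[6,21] y:[12,32] z:[25/2,45/2] -> hit [25/2,21], descend [14, 18]
      N14 x:[15,21] y:[14,32] z:[37/2,45/2] -> hit [37/2,21], descend [12, 15]
        N12 x:[18,21] y:[29,32] z:[19,20] -> miss, prune
        N15 x:[15,20] y:[14,20] z:[37/2,45/2] -> hit [37/2,20] leaf, test {P6(miss), P14(miss)}
      N18 x:[6,15] y:[12,22] z:[25/2,19] -> hit [25/2,15], descend [11, 16]
        N11 x:[10,15] y:[21,22] z:[16,19] -> miss, prune
        N16 x:[6,12] y:[12,17] z:[25/2,31/2] -> miss, prune

order=[0, 5, 13, 7, 10, 14, 12, 15, 18, 11, 16]  |boxes|=11  |leaves|=1  hit=miss

== RESULT ==
11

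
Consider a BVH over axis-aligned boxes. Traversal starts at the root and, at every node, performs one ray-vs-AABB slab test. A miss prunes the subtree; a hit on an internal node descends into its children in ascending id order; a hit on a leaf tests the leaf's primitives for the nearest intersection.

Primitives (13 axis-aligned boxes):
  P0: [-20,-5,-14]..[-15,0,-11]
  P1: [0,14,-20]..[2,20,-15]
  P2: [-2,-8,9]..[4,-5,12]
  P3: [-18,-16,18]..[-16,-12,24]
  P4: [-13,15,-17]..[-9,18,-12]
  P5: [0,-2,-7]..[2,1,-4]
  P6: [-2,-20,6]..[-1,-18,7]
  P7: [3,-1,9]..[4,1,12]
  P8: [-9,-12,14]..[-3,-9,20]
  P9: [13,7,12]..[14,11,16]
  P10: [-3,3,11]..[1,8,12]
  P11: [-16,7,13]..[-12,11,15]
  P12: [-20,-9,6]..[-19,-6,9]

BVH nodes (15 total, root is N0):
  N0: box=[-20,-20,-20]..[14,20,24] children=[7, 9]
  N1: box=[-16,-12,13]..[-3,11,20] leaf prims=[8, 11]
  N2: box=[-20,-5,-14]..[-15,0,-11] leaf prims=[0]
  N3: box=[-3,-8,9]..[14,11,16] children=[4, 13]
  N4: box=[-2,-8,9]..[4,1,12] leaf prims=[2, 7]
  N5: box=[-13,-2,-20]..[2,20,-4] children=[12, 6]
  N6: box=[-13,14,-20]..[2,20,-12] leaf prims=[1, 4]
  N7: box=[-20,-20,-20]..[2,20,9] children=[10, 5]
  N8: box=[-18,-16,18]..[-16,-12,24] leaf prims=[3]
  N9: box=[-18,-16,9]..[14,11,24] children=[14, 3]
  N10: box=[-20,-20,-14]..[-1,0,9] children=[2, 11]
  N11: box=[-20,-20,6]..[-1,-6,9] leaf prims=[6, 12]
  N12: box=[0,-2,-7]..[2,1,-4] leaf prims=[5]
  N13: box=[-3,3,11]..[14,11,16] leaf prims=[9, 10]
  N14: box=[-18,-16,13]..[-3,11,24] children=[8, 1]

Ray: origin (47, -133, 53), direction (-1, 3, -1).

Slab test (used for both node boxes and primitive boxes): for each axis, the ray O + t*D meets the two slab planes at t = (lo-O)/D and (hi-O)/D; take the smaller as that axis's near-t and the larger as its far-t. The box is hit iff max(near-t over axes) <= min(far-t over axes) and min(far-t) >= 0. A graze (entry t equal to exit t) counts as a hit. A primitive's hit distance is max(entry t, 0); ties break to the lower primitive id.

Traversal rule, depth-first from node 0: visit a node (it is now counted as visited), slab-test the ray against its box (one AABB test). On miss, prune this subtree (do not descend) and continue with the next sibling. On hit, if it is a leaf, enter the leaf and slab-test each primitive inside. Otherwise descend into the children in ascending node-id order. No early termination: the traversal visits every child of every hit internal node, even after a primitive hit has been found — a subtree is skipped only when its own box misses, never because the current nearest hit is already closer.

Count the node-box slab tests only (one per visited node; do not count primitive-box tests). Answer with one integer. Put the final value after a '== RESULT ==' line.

Trace the traversal:
N0 x:[33,67] y:[113/3,51] z:[29,73] -> hit [113/3,51], descend [7, 9]
  N7 x:[45,67] y:[113/3,51] z:[44,73] -> hit [45,51], descend [5, 10]
    N5 x:[45,60] y:[131/3,51] z:[57,73] -> miss, prune
    N10 x:[48,67] y:[113/3,133/3] z:[44,67] -> miss, prune
  N9 x:[33,65] y:[39,48] z:[29,44] -> hit [39,44], descend [3, 14]
    N3 x:[33,50] y:[125/3,48] z:[37,44] -> hit [125/3,44], descend [4, 13]
      N4 x:[43,49] y:[125/3,134/3] z:[41,44] -> hit [43,44] leaf, test {P2(miss), P7@t=44}
      N13 x:[33,50] y:[136/3,48] z:[37,42] -> miss, prune
    N14 x:[50,65] y:[39,48] z:[29,40] -> miss, prune

9 AABB tests over nodes [0, 7, 5, 10, 9, 3, 4, 13, 14]; 1 leaf entered; closest P7.

== RESULT ==
9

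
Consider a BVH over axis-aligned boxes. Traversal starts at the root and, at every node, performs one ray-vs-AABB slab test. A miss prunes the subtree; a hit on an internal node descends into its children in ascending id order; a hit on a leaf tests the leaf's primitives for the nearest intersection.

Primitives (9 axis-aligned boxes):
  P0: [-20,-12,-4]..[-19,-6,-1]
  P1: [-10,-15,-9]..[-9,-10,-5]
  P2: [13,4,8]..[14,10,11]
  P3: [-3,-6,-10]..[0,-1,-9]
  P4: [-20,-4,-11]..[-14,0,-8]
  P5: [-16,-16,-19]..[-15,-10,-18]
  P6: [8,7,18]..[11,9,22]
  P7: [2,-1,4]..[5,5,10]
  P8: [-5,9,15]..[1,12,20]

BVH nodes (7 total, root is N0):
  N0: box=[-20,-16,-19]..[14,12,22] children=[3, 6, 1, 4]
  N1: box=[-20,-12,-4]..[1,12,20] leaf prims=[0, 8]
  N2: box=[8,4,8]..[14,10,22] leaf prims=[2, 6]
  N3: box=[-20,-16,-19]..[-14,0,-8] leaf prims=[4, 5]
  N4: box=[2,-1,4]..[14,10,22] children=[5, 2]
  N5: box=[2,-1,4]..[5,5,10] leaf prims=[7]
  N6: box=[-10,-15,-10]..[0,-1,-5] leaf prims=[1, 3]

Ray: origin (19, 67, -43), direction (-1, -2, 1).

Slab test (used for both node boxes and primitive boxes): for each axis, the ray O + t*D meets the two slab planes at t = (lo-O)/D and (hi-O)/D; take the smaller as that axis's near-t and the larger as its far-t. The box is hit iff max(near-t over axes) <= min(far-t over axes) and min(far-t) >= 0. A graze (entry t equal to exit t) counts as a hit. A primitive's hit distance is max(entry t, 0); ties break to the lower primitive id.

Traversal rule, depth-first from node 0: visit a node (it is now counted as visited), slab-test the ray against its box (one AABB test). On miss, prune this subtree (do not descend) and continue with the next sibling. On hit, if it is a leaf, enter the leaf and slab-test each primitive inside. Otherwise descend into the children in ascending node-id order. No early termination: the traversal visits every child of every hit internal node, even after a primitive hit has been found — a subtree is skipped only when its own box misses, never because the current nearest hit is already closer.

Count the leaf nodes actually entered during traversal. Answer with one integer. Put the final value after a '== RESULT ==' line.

Trace the traversal:
N0 x:[5,39] y:[55/2,83/2] z:[24,65] -> hit [55/2,39], descend [1, 3, 4, 6]
  N1 x:[18,39] y:[55/2,79/2] z:[39,63] -> hit [39,39] leaf, test {P0@t=39, P8(miss)}
  N3 x:[33,39] y:[67/2,83/2] z:[24,35] -> hit [67/2,35] leaf, test {P4@t=67/2, P5(miss)}
  N4 x:[5,17] y:[57/2,34] z:[47,65] -> miss, prune
  N6 x:[19,29] y:[34,41] z:[33,38] -> miss, prune

Visited [0, 1, 3, 4, 6]. Tests: 5 box, 2 leaf. Nearest: P4.

== RESULT ==
2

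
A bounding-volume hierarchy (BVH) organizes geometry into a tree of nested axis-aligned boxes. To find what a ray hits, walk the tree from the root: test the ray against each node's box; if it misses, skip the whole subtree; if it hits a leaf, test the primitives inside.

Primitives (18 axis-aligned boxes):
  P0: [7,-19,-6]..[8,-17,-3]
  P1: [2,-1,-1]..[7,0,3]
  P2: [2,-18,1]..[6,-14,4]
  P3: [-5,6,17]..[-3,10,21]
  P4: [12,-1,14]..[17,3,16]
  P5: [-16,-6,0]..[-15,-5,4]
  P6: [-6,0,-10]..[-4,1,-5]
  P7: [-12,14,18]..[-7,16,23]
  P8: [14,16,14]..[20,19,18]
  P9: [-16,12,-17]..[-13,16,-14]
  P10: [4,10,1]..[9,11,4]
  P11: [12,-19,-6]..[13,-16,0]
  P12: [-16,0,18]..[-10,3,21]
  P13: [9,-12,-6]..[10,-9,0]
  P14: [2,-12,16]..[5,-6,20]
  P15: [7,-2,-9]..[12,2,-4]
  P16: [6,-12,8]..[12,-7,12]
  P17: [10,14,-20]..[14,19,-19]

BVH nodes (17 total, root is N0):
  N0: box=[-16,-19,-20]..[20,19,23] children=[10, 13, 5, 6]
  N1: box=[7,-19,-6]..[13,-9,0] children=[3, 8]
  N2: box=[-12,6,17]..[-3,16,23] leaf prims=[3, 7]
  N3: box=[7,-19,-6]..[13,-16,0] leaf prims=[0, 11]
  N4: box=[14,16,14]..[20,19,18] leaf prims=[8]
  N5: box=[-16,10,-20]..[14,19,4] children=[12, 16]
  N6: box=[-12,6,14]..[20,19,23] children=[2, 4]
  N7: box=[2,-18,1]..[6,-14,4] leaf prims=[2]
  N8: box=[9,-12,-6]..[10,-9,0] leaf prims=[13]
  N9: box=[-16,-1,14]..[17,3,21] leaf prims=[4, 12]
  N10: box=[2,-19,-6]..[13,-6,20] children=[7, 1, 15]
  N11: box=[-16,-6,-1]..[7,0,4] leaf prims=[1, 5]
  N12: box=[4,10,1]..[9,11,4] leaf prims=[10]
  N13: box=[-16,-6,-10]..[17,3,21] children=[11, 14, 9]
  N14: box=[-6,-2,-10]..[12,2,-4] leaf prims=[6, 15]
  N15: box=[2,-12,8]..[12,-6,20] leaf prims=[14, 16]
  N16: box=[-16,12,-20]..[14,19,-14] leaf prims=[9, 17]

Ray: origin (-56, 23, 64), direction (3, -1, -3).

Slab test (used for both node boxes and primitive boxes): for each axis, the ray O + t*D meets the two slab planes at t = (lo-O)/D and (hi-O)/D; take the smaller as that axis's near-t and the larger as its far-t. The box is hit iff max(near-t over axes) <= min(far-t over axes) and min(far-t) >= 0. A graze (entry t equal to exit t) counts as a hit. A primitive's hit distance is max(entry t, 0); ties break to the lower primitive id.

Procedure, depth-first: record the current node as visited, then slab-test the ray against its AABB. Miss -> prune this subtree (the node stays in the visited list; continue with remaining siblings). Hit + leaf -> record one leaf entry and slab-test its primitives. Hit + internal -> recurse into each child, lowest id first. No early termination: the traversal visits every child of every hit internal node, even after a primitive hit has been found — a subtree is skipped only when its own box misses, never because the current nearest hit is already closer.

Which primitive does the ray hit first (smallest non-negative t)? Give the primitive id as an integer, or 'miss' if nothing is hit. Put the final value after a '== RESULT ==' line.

Trace the traversal:
N0 x:[40/3,76/3] y:[4,42] z:[41/3,28] -> hit [41/3,76/3], descend [5, 6, 10, 13]
  N5 x:[40/3,70/3] y:[4,13] z:[20,28] -> miss, prune
  N6 x:[44/3,76/3] y:[4,17] z:[41/3,50/3] -> hit [44/3,50/3], descend [2, 4]
    N2 x:[44/3,53/3] y:[7,17] z:[41/3,47/3] -> hit [44/3,47/3] leaf, test {P3(miss), P7(miss)}
    N4 x:[70/3,76/3] y:[4,7] z:[46/3,50/3] -> miss, prune
  N10 x:[58/3,23] y:[29,42] z:[44/3,70/3] -> miss, prune
  N13 x:[40/3,73/3] y:[20,29] z:[43/3,74/3] -> hit [20,73/3], descend [9, 11, 14]
    N9 x:[40/3,73/3] y:[20,24] z:[43/3,50/3] -> miss, prune
    N11 x:[40/3,21] y:[23,29] z:[20,65/3] -> miss, prune
    N14 x:[50/3,68/3] y:[21,25] z:[68/3,74/3] -> hit [68/3,68/3] leaf, test {P6(miss), P15@t=68/3}

Summary -> nodes [0, 5, 6, 2, 4, 10, 13, 9, 11, 14]; box-tests=10; leaf-entries=2; first=P15

== RESULT ==
15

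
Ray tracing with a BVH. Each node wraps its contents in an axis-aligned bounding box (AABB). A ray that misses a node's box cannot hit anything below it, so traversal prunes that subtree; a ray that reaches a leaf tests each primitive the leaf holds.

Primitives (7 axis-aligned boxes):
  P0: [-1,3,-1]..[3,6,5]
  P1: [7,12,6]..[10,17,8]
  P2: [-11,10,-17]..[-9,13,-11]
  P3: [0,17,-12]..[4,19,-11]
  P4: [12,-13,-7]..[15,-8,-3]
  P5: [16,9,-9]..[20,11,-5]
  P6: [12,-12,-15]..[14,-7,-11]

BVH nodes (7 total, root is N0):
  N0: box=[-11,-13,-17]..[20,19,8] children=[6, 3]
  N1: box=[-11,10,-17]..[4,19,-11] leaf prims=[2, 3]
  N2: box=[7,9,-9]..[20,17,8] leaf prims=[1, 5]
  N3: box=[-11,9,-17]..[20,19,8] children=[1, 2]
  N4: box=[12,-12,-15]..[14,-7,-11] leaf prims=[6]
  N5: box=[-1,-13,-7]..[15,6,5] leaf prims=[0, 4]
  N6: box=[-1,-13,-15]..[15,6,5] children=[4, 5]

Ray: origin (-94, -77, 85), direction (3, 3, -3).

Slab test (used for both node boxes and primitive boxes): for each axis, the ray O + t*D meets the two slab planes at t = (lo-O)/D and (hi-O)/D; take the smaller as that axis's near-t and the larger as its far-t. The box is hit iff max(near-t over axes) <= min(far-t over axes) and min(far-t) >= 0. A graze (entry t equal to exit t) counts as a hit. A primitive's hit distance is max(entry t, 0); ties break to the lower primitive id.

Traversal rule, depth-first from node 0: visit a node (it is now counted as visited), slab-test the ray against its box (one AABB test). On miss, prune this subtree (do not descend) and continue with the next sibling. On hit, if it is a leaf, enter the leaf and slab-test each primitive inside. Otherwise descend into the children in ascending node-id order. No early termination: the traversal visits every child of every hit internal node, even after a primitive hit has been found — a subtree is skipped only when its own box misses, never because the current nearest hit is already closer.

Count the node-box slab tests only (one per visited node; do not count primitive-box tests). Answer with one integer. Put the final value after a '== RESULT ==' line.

Walk:
N0 x:[83/3,38] y:[64/3,32] z:[77/3,34] -> hit [83/3,32], descend [3, 6]
  N3 x:[83/3,38] y:[86/3,32] z:[77/3,34] -> hit [86/3,32], descend [1, 2]
    N1 x:[83/3,98/3] y:[29,32] z:[32,34] -> hit [32,32] leaf, test {P2(miss), P3@t=32}
    N2 x:[101/3,38] y:[86/3,94/3] z:[77/3,94/3] -> miss, prune
  N6 x:[31,109/3] y:[64/3,83/3] z:[80/3,100/3] -> miss, prune

Visited [0, 3, 1, 2, 6]. Tests: 5 box, 1 leaf. Nearest: P3.

== RESULT ==
5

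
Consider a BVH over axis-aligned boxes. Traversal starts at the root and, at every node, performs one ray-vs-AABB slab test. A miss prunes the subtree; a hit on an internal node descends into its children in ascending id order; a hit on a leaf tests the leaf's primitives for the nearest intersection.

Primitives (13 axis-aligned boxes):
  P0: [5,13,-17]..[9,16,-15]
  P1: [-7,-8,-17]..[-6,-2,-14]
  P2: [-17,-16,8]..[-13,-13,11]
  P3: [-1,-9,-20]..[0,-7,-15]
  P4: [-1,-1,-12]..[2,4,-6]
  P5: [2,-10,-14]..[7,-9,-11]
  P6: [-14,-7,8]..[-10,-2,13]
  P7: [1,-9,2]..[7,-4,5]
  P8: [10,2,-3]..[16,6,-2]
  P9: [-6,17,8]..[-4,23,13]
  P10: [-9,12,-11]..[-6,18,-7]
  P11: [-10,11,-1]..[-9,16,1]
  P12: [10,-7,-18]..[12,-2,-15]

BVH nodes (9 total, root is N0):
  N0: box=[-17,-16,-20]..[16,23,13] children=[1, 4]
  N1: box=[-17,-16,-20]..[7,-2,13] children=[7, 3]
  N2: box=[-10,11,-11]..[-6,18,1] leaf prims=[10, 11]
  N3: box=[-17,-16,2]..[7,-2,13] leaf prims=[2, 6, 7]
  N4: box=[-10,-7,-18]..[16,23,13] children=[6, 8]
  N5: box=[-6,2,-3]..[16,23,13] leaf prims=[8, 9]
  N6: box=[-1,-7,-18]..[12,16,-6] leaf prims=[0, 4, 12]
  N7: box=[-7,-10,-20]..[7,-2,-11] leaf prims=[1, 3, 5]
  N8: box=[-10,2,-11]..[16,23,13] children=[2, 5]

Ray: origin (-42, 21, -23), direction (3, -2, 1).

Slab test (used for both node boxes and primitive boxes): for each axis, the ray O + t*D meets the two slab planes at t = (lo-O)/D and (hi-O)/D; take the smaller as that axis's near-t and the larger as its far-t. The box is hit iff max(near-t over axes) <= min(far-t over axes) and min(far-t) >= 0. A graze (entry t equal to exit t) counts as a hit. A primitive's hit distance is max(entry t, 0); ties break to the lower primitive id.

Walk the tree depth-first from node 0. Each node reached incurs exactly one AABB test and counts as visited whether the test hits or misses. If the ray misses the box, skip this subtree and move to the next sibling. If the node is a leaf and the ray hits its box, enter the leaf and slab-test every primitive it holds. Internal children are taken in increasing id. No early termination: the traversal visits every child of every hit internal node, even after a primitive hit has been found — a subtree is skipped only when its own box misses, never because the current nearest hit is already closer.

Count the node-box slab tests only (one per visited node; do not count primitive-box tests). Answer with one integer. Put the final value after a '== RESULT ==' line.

Traverse from the root:
N0 x:[25/3,58/3] y:[-1,37/2] z:[3,36] -> hit [25/3,37/2], descend [1, 4]
  N1 x:[25/3,49/3] y:[23/2,37/2] z:[3,36] -> hit [23/2,49/3], descend [3, 7]
    N3 x:[25/3,49/3] y:[23/2,37/2] z:[25,36] -> miss, prune
    N7 x:[35/3,49/3] y:[23/2,31/2] z:[3,12] -> hit [35/3,12] leaf, test {P1(miss), P3(miss), P5(miss)}
  N4 x:[32/3,58/3] y:[-1,14] z:[5,36] -> hit [32/3,14], descend [6, 8]
    N6 x:[41/3,18] y:[5/2,14] z:[5,17] -> hit [41/3,14] leaf, test {P0(miss), P4(miss), P12(miss)}
    N8 x:[32/3,58/3] y:[-1,19/2] z:[12,36] -> miss, prune

Visited [0, 1, 3, 7, 4, 6, 8]. Tests: 7 box, 2 leaf. Nearest: miss.

== RESULT ==
7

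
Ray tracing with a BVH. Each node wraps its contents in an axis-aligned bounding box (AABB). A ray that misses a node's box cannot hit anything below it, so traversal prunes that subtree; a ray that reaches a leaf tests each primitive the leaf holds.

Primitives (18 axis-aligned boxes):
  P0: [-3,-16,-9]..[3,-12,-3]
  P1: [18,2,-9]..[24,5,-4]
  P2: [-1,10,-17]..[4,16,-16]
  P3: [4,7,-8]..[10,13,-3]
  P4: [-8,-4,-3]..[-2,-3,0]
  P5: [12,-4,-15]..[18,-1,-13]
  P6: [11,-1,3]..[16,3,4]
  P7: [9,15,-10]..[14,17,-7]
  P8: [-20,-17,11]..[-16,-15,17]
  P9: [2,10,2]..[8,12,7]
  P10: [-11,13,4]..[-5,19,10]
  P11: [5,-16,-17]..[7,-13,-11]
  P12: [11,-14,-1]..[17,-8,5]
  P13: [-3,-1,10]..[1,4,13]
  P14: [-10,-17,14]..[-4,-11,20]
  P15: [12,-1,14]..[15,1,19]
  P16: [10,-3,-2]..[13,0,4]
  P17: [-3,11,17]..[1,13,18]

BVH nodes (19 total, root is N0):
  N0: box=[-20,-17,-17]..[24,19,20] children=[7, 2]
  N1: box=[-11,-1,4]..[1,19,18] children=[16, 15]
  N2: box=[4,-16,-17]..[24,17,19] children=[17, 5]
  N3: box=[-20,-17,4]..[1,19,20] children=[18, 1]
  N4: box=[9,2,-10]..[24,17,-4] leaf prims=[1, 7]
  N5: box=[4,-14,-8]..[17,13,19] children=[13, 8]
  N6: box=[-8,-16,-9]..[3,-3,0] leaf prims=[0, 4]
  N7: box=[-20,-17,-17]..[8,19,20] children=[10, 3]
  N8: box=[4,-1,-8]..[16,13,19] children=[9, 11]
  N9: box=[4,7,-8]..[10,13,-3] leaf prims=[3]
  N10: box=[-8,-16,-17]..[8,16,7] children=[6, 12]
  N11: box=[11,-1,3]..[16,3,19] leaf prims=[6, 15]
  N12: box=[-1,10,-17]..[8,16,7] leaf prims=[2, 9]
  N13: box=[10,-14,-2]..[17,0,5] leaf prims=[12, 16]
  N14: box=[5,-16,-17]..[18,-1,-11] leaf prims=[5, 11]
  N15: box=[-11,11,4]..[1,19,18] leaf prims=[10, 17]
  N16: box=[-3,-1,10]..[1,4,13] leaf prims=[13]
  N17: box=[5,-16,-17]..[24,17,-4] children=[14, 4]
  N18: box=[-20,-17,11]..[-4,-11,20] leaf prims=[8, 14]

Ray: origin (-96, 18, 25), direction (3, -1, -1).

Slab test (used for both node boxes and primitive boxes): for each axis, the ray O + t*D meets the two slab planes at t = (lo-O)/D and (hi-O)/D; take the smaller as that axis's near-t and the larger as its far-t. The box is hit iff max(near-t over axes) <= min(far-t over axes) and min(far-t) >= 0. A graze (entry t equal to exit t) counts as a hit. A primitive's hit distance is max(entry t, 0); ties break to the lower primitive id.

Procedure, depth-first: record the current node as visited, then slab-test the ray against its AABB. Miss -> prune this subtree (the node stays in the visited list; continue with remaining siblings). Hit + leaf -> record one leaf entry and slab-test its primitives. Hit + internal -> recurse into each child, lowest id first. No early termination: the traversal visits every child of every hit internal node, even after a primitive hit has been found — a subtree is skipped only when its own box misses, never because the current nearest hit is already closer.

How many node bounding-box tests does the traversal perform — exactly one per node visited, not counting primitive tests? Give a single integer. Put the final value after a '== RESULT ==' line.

Trace the traversal:
N0 x:[76/3,40] y:[-1,35] z:[5,42] -> hit [76/3,35], descend [2, 7]
  N2 x:[100/3,40] y:[1,34] z:[6,42] -> hit [100/3,34], descend [5, 17]
    N5 x:[100/3,113/3] y:[5,32] z:[6,33] -> miss, prune
    N17 x:[101/3,40] y:[1,34] z:[29,42] -> hit [101/3,34], descend [4, 14]
      N4 x:[35,40] y:[1,16] z:[29,35] -> miss, prune
      N14 x:[101/3,38] y:[19,34] z:[36,42] -> miss, prune
  N7 x:[76/3,104/3] y:[-1,35] z:[5,42] -> hit [76/3,104/3], descend [3, 10]
    N3 x:[76/3,97/3] y:[-1,35] z:[5,21] -> miss, prune
    N10 x:[88/3,104/3] y:[2,34] z:[18,42] -> hit [88/3,34], descend [6, 12]
      N6 x:[88/3,33] y:[21,34] z:[25,34] -> hit [88/3,33] leaf, test {P0@t=31, P4(miss)}
      N12 x:[95/3,104/3] y:[2,8] z:[18,42] -> miss, prune

order=[0, 2, 5, 17, 4, 14, 7, 3, 10, 6, 12]  |boxes|=11  |leaves|=1  hit=P0

== RESULT ==
11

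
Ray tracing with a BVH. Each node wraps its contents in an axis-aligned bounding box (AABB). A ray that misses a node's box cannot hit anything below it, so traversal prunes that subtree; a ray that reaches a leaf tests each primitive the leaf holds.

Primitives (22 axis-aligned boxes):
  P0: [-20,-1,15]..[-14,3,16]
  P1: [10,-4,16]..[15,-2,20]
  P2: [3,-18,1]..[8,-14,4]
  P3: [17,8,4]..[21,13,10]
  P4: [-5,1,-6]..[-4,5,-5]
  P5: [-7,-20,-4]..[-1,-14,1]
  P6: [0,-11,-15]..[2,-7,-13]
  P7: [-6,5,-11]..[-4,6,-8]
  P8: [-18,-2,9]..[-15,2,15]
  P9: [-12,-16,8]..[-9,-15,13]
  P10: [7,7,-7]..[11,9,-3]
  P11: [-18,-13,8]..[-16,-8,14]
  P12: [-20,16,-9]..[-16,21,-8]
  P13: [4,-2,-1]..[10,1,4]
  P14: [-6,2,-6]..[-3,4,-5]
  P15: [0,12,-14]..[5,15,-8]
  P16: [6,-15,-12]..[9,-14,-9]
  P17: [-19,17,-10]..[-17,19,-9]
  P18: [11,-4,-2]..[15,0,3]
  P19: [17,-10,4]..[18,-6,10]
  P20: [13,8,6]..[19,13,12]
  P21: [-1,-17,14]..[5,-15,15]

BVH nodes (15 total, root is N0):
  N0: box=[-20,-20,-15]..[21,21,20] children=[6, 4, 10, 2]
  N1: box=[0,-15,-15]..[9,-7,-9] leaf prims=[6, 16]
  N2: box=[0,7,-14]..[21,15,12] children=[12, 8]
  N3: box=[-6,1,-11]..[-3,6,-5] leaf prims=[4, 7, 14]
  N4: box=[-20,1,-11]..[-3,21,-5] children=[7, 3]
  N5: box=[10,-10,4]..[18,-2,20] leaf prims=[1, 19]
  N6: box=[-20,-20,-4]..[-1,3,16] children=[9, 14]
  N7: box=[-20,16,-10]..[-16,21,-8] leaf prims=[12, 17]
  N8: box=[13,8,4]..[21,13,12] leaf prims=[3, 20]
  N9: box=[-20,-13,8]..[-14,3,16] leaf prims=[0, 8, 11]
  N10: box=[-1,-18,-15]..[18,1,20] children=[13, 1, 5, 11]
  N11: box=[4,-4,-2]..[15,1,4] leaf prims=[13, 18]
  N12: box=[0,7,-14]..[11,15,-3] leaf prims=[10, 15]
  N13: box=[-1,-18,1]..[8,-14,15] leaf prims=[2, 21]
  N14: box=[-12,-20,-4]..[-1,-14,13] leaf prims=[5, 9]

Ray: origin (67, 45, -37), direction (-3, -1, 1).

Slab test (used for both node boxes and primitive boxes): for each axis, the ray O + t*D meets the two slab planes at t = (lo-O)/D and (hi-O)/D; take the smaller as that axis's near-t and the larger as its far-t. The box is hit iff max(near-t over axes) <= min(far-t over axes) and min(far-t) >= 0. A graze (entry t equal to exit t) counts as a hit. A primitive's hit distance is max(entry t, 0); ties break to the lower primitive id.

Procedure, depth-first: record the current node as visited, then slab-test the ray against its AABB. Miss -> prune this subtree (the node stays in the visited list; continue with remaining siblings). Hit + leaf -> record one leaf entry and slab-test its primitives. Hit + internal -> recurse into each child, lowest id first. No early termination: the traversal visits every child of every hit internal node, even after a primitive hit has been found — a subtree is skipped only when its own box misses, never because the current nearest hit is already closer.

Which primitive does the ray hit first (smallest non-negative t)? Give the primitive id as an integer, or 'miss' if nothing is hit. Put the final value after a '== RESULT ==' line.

Trace the traversal:
N0 x:[46/3,29] y:[24,65] z:[22,57] -> hit [24,29], descend [2, 4, 6, 10]
  N2 x:[46/3,67/3] y:[30,38] z:[23,49] -> miss, prune
  N4 x:[70/3,29] y:[24,44] z:[26,32] -> hit [26,29], descend [3, 7]
    N3 x:[70/3,73/3] y:[39,44] z:[26,32] -> miss, prune
    N7 x:[83/3,29] y:[24,29] z:[27,29] -> hit [83/3,29] leaf, test {P12@t=28, P17@t=28}
  N6 x:[68/3,29] y:[42,65] z:[33,53] -> miss, prune
  N10 x:[49/3,68/3] y:[44,63] z:[22,57] -> miss, prune

7 AABB tests over nodes [0, 2, 4, 3, 7, 6, 10]; 1 leaf entered; closest P12.

== RESULT ==
12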